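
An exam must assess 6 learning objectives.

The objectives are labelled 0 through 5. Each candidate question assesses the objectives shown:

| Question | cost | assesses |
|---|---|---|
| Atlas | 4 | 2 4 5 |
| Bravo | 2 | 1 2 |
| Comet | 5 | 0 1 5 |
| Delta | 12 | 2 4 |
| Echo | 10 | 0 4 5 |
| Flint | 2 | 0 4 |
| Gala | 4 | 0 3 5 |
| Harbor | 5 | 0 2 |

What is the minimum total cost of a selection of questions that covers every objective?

Bravo, Flint, Gala together cover every objective (Bravo ∪ Flint ∪ Gala = {0, 1, 2, 3, 4, 5}); total cost 2 + 2 + 4 = 8.
No covering selection has total cost below 8.

8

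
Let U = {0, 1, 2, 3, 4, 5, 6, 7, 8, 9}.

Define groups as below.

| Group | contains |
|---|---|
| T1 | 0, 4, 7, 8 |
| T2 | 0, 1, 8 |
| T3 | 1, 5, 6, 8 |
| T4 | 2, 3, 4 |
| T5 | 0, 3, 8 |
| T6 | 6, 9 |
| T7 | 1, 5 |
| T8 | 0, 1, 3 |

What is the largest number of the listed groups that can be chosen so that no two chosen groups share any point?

3

T5, T6, T7 are pairwise disjoint (T5={0,3,8}; T6={6,9}; T7={1,5}).
Every remaining group overlaps one of these, and no 4 of the listed groups are pairwise disjoint, so 3 is the maximum.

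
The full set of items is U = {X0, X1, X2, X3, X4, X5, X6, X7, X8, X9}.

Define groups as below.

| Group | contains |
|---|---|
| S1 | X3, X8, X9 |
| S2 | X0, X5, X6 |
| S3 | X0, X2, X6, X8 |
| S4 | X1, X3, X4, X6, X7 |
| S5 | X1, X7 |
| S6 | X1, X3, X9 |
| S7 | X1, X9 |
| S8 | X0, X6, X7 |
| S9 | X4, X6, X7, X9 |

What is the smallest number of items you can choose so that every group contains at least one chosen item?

Take H = {X1, X6, X9}. Each listed group contains at least one of these, so H is a hitting set of size 3.
The groups S1, S2, S5 are pairwise disjoint, so any hitting set needs a separate item for each — at least 3. Hence 3 is optimal.

3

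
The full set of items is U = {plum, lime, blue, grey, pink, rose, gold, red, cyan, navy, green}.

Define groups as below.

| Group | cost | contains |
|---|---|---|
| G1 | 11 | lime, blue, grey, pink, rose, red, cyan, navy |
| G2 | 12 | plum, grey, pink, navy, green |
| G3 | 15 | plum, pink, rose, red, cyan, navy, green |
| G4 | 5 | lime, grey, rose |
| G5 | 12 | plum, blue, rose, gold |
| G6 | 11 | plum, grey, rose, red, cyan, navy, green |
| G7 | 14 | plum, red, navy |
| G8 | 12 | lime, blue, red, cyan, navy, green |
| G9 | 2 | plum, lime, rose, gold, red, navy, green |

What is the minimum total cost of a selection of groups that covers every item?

13

G1, G9 together cover every item (G1 ∪ G9 = {plum, lime, blue, grey, pink, rose, gold, red, cyan, navy, green}); total cost 11 + 2 = 13.
No covering selection has total cost below 13.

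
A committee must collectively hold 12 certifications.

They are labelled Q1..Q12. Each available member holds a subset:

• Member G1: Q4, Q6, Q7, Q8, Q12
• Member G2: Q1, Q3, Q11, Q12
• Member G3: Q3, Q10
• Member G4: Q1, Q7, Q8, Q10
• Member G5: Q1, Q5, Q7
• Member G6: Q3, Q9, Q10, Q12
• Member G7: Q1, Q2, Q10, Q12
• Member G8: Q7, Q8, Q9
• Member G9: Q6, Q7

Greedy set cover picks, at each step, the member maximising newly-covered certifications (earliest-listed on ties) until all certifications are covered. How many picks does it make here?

5

Greedy: pick G1 (covers 5 new) → pick G2 (covers 3 new) → pick G6 (covers 2 new) → pick G5 (covers 1 new) → pick G7 (covers 1 new). Total picks: 5.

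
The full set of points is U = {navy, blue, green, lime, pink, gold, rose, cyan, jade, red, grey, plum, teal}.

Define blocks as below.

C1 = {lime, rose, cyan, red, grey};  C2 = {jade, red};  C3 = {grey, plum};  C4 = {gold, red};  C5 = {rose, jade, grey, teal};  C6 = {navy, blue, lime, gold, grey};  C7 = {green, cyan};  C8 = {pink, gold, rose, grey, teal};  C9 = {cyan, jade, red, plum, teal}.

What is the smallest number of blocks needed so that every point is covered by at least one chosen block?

C6, C7, C8, and C9 cover everything between them: the union {navy, blue, green, lime, pink, gold, rose, cyan, jade, red, grey, plum, teal} is all of U.
Only C7 contains green, so C7 is forced; the remaining 11 points need at least 3 more blocks (each remaining block adds at most 5) — so at least 4 blocks are needed, and 4 is optimal.

4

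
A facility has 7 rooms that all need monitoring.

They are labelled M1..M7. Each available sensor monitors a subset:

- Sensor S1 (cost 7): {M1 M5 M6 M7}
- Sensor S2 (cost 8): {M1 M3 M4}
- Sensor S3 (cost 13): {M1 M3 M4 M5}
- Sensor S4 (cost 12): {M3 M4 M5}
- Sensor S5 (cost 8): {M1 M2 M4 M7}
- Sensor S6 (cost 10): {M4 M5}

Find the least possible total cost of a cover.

S1, S2, S5 together cover every room (S1 ∪ S2 ∪ S5 = {M1, M2, M3, M4, M5, M6, M7}); total cost 7 + 8 + 8 = 23.
No covering selection has total cost below 23.

23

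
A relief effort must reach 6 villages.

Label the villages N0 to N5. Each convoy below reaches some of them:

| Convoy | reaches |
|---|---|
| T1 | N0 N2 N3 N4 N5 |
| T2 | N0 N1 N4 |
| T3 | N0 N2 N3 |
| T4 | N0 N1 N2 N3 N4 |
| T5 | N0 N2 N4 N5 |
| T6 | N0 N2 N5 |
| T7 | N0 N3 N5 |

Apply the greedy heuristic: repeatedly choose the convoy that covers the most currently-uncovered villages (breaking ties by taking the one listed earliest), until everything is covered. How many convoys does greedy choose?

Greedy: pick T1 (covers 5 new) → pick T2 (covers 1 new). Total picks: 2.

2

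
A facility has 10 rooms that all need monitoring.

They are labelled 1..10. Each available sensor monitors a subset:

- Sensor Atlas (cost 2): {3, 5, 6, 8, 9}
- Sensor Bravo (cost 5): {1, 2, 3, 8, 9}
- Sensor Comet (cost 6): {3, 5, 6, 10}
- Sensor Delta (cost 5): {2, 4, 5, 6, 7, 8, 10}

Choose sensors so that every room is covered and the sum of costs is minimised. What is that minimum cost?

Bravo, Delta together cover every room (Bravo ∪ Delta = {1, 2, 3, 4, 5, 6, 7, 8, 9, 10}); total cost 5 + 5 = 10.
The greedy pick Atlas, Delta, Bravo costs 12; no covering selection beats 10.

10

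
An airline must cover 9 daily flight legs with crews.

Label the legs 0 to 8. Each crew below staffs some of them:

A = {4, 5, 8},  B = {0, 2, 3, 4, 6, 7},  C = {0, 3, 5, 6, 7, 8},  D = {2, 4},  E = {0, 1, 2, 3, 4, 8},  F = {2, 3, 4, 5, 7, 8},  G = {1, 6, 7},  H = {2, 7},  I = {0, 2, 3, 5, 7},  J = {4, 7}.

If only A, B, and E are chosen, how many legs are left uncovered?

Union of A, B, E = {0, 1, 2, 3, 4, 5, 6, 7, 8} — that's every leg, so 0 are uncovered.

0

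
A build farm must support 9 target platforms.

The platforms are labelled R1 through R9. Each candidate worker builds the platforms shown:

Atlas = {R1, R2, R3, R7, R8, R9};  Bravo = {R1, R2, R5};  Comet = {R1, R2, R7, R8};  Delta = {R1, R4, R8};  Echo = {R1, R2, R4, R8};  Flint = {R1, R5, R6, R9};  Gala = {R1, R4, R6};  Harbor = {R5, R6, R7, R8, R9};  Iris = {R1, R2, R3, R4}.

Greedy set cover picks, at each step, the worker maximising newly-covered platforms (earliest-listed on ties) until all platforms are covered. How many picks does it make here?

Greedy: pick Atlas (covers 6 new) → pick Flint (covers 2 new) → pick Delta (covers 1 new). Total picks: 3.
(The true minimum cover uses only 2 workers, so greedy is not optimal here.)

3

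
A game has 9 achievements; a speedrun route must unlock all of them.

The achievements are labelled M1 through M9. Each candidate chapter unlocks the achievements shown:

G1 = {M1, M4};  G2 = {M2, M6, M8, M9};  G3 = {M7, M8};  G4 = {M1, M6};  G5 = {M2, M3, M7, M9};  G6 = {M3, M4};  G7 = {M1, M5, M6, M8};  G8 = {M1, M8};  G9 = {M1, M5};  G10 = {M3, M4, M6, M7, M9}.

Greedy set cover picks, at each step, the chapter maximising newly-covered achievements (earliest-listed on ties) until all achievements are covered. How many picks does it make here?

3

Greedy: pick G10 (covers 5 new) → pick G7 (covers 3 new) → pick G2 (covers 1 new). Total picks: 3.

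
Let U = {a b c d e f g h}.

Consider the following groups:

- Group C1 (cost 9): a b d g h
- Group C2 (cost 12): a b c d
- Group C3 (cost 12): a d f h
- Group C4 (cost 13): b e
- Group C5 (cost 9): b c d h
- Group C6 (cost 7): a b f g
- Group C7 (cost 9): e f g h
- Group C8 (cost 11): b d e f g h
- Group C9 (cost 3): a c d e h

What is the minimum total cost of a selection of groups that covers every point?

C6, C9 together cover every point (C6 ∪ C9 = {a, b, c, d, e, f, g, h}); total cost 7 + 3 = 10.
No covering selection has total cost below 10.

10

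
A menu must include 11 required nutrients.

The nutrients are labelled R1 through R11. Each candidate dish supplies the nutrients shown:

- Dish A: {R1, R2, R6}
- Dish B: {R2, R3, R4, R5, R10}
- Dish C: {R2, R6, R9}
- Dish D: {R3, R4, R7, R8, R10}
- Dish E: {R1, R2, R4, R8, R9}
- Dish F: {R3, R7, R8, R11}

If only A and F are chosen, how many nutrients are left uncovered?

Union of A, F = {R1, R2, R3, R6, R7, R8, R11}.
Not covered: R4, R5, R9, R10 — 4 nutrients.

4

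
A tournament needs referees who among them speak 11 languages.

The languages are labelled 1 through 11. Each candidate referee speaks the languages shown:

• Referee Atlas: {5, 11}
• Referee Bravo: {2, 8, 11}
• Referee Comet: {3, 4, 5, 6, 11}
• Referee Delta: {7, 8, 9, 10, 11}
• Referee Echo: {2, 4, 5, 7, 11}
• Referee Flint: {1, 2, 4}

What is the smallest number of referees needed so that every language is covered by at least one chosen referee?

3

Take {Comet, Delta, Flint}. Their union is {1, 2, 3, 4, 5, 6, 7, 8, 9, 10, 11}, which is all 11 languages.
Each referee has at most 5 languages, and 2·5 = 10 < 11 — so at least 3 referees are needed, and 3 is optimal.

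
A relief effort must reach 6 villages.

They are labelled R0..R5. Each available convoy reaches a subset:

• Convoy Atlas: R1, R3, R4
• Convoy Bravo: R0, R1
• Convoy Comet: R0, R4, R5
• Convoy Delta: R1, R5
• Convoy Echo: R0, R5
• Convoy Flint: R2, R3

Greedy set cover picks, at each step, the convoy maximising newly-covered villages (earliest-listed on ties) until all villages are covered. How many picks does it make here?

Greedy: pick Atlas (covers 3 new) → pick Comet (covers 2 new) → pick Flint (covers 1 new). Total picks: 3.

3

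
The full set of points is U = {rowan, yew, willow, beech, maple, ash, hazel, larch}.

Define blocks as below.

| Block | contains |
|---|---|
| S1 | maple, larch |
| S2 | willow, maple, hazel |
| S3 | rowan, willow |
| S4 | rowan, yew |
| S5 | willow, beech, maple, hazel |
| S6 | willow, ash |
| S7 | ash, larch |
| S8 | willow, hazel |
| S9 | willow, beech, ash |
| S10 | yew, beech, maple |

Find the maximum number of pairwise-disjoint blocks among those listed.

3

S4, S5, S7 are pairwise disjoint (S4={rowan,yew}; S5={willow,beech,maple,hazel}; S7={ash,larch}).
Every remaining block overlaps one of these, and no 4 of the listed blocks are pairwise disjoint, so 3 is the maximum.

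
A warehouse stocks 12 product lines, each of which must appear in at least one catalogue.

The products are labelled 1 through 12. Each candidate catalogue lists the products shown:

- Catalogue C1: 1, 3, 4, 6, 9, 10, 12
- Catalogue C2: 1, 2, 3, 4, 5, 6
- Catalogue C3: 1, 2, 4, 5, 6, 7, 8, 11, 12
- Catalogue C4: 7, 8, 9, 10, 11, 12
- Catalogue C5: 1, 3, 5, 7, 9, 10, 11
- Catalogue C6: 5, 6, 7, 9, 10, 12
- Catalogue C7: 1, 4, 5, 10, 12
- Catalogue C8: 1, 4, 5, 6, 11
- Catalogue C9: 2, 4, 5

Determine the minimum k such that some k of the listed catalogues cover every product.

Take {C2, C4}. Their union is {1, 2, 3, 4, 5, 6, 7, 8, 9, 10, 11, 12}, which is all 12 products.
No single catalogue has all 12 products (the largest, C3, has 9), so 2 is optimal.

2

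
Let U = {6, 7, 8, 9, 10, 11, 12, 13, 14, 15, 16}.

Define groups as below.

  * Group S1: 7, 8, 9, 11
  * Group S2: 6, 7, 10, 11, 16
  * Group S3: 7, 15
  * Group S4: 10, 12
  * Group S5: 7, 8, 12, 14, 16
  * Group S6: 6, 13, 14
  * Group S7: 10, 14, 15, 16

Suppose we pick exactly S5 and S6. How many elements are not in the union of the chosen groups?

4

Union of S5, S6 = {6, 7, 8, 12, 13, 14, 16}.
Not covered: 9, 10, 11, 15 — 4 elements.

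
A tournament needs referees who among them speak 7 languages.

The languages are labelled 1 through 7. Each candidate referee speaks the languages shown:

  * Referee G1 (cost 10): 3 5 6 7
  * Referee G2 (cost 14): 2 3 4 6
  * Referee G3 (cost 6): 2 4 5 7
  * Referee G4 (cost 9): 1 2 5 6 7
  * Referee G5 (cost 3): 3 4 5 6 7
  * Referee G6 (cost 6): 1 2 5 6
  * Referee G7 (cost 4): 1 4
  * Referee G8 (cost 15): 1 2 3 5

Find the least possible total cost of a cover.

9

G5, G6 together cover every language (G5 ∪ G6 = {1, 2, 3, 4, 5, 6, 7}); total cost 3 + 6 = 9.
No covering selection has total cost below 9.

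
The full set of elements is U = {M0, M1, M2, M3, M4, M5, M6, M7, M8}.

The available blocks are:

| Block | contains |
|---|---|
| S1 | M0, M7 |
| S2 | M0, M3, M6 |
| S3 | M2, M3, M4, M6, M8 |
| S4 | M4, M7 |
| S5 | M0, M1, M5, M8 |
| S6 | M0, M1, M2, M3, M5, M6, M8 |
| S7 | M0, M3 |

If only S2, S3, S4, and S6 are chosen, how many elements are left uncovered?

0

Union of S2, S3, S4, S6 = {M0, M1, M2, M3, M4, M5, M6, M7, M8} — that's every element, so 0 are uncovered.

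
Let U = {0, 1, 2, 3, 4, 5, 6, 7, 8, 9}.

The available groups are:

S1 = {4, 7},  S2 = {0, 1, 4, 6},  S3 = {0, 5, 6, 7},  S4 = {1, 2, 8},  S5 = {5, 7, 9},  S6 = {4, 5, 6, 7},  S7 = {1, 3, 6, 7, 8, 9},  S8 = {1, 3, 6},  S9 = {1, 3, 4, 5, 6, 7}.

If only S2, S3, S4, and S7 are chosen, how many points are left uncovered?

0

Union of S2, S3, S4, S7 = {0, 1, 2, 3, 4, 5, 6, 7, 8, 9} — that's every point, so 0 are uncovered.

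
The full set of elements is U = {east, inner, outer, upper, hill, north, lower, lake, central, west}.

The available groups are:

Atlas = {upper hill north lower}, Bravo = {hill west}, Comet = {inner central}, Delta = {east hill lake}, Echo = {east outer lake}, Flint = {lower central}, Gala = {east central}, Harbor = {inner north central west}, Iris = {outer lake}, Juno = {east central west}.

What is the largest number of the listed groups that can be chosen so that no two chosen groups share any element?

3

Bravo, Comet, Iris are pairwise disjoint (Bravo={hill,west}; Comet={inner,central}; Iris={outer,lake}).
Every remaining group overlaps one of these, and no 4 of the listed groups are pairwise disjoint, so 3 is the maximum.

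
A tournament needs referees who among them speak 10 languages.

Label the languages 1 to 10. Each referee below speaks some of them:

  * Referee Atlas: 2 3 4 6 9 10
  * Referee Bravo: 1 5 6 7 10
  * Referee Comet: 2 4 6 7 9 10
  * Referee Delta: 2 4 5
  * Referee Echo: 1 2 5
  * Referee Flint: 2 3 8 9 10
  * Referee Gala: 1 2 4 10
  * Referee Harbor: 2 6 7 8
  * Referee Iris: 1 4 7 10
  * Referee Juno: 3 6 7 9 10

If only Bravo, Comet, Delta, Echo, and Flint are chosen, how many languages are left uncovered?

0

Union of Bravo, Comet, Delta, Echo, Flint = {1, 2, 3, 4, 5, 6, 7, 8, 9, 10} — that's every language, so 0 are uncovered.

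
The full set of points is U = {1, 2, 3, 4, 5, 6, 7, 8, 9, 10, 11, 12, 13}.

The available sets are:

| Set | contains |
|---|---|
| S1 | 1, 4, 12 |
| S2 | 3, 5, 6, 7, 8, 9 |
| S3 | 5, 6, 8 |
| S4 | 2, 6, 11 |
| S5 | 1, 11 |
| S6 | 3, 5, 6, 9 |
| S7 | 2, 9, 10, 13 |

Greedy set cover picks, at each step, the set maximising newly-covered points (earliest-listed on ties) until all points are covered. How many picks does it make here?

Greedy: pick S2 (covers 6 new) → pick S1 (covers 3 new) → pick S7 (covers 3 new) → pick S4 (covers 1 new). Total picks: 4.

4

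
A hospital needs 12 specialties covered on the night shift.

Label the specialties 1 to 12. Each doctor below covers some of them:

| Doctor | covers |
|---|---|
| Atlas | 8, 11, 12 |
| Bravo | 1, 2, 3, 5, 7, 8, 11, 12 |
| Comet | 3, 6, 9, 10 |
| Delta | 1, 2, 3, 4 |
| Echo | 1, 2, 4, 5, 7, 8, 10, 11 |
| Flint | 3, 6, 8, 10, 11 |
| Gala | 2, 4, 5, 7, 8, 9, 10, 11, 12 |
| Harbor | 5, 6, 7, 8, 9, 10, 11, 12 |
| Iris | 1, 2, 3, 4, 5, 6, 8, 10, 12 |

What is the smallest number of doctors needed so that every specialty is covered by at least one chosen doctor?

2

Delta and Harbor together: Delta ∪ Harbor = {1, 2, 3, 4, 5, 6, 7, 8, 9, 10, 11, 12} — every specialty is covered.
No single doctor has all 12 specialties (the largest, Gala, has 9), so 2 is optimal.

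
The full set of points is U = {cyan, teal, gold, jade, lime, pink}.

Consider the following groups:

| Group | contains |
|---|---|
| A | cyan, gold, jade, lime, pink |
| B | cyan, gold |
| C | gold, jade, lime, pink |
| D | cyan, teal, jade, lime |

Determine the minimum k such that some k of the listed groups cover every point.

2

Take {C, D}. Their union is {cyan, teal, gold, jade, lime, pink}, which is all 6 points.
No single group has all 6 points (the largest, A, has 5), so 2 is optimal.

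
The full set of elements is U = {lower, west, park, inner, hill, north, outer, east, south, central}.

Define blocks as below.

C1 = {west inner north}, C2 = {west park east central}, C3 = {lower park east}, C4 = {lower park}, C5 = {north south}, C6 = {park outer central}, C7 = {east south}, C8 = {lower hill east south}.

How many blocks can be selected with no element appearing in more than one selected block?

C1, C6, C7 are pairwise disjoint (C1={west,inner,north}; C6={park,outer,central}; C7={east,south}).
Every remaining block overlaps one of these, and no 4 of the listed blocks are pairwise disjoint, so 3 is the maximum.

3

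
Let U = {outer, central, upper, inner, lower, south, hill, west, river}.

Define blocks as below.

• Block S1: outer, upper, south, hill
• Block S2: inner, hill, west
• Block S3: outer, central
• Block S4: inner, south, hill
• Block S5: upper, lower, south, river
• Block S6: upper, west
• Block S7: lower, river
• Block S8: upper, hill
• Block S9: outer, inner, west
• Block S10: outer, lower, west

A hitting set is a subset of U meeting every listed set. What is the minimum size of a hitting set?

4

The 4 points {central, hill, west, river} hit every block.
The blocks S3, S4, S6, S7 are pairwise disjoint, so any hitting set needs a separate point for each — at least 4. Hence 4 is optimal.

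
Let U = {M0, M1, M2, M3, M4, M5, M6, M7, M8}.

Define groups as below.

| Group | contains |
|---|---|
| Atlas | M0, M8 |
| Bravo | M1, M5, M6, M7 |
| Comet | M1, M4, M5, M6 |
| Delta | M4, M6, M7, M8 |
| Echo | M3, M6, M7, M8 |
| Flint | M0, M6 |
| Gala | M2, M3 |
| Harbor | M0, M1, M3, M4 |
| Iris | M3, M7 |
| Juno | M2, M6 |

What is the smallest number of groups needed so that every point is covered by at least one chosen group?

Take {Comet, Echo, Flint, Gala}. Their union is {M0, M1, M2, M3, M4, M5, M6, M7, M8}, which is all 9 points.
No 3 of the 10 groups cover everything (all 120 combinations miss at least one point), so 4 is optimal.

4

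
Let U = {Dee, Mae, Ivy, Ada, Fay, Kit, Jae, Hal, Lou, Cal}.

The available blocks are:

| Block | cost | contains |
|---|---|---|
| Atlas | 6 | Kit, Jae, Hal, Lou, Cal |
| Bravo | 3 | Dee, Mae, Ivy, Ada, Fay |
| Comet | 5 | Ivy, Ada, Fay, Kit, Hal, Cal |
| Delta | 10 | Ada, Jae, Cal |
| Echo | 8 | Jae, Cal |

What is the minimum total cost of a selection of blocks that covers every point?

9

Atlas, Bravo together cover every point (Atlas ∪ Bravo = {Dee, Mae, Ivy, Ada, Fay, Kit, Jae, Hal, Lou, Cal}); total cost 6 + 3 = 9.
No covering selection has total cost below 9.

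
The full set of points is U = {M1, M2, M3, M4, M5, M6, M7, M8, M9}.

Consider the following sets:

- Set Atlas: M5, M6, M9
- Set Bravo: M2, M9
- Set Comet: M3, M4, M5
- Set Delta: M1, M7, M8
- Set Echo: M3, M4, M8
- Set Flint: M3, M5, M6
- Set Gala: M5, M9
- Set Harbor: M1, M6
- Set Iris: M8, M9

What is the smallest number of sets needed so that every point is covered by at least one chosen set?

4

Atlas and Bravo and Comet and Delta together: Atlas ∪ Bravo ∪ Comet ∪ Delta = {M1, M2, M3, M4, M5, M6, M7, M8, M9} — every point is covered.
Only Bravo contains M2, so Bravo is forced; the remaining 7 points need at least 3 more sets (each remaining set adds at most 3) — so at least 4 sets are needed, and 4 is optimal.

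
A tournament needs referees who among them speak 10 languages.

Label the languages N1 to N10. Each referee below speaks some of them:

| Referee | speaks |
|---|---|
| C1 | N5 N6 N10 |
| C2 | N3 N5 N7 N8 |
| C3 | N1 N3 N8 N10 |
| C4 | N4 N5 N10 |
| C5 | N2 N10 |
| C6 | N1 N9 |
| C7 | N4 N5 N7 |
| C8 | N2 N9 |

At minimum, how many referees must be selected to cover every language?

4

C1 and C3 and C7 and C8 together: C1 ∪ C3 ∪ C7 ∪ C8 = {N1, N2, N3, N4, N5, N6, N7, N8, N9, N10} — every language is covered.
Only C1 contains N6, so C1 is forced; the remaining 7 languages need at least 3 more referees (each remaining referee adds at most 3) — so at least 4 referees are needed, and 4 is optimal.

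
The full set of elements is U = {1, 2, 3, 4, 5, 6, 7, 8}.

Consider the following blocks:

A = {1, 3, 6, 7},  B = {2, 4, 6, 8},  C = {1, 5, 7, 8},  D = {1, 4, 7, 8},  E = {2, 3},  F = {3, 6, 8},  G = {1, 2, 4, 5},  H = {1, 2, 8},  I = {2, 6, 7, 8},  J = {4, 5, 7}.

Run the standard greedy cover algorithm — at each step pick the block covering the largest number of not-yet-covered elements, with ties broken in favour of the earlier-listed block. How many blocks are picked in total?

3

Greedy: pick A (covers 4 new) → pick B (covers 3 new) → pick C (covers 1 new). Total picks: 3.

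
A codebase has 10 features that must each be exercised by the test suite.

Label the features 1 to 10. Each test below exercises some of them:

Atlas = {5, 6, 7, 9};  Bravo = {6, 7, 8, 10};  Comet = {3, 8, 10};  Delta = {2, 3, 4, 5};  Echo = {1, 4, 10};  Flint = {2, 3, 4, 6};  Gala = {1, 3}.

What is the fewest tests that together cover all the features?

Atlas and Comet and Echo and Flint together: Atlas ∪ Comet ∪ Echo ∪ Flint = {1, 2, 3, 4, 5, 6, 7, 8, 9, 10} — every feature is covered.
No 3 of the 7 tests cover everything (all 35 combinations miss at least one feature), so 4 is optimal.

4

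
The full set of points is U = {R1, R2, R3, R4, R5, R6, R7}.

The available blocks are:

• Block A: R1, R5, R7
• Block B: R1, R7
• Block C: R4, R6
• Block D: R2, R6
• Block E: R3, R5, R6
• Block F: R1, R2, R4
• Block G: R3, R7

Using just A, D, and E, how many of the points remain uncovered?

Union of A, D, E = {R1, R2, R3, R5, R6, R7}.
Not covered: R4 — 1 point.

1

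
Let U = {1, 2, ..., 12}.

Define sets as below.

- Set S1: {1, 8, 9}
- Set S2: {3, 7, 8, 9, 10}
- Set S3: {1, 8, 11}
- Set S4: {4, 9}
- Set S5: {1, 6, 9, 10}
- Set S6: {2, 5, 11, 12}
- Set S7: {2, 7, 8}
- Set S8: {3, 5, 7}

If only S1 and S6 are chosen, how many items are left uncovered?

5

Union of S1, S6 = {1, 2, 5, 8, 9, 11, 12}.
Not covered: 3, 4, 6, 7, 10 — 5 items.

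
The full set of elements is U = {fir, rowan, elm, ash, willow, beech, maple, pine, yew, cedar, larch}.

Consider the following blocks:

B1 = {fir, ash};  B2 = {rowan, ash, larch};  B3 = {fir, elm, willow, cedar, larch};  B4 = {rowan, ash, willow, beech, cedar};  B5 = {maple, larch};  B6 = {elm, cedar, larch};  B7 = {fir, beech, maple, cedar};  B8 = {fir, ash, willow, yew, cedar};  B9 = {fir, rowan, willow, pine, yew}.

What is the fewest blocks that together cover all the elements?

B4 and B6 and B7 and B9 together: B4 ∪ B6 ∪ B7 ∪ B9 = {fir, rowan, elm, ash, willow, beech, maple, pine, yew, cedar, larch} — every element is covered.
No 3 of the 9 blocks cover everything (all 84 combinations miss at least one element), so 4 is optimal.

4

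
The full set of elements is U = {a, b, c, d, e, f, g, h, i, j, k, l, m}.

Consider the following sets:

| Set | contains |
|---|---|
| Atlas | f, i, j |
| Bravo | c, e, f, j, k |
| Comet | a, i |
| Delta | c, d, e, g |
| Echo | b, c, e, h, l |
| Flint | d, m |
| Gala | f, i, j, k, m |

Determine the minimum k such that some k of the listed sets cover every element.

4

Comet, Delta, Echo, and Gala cover everything between them: the union {a, b, c, d, e, f, g, h, i, j, k, l, m} is all of U.
Only Comet contains a, so Comet is forced; the remaining 11 elements need at least 3 more sets (each remaining set adds at most 5) — so at least 4 sets are needed, and 4 is optimal.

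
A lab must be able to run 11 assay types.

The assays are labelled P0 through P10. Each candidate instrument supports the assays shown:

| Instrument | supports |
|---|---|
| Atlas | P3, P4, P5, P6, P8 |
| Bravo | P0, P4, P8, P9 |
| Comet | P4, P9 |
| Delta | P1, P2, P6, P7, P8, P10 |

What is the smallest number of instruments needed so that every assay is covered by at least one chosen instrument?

3

Take {Atlas, Bravo, Delta}. Their union is {P0, P1, P2, P3, P4, P5, P6, P7, P8, P9, P10}, which is all 11 assays.
Only Bravo contains P0, so Bravo is forced; the remaining 7 assays need at least 2 more instruments (each remaining instrument adds at most 5) — so at least 3 instruments are needed, and 3 is optimal.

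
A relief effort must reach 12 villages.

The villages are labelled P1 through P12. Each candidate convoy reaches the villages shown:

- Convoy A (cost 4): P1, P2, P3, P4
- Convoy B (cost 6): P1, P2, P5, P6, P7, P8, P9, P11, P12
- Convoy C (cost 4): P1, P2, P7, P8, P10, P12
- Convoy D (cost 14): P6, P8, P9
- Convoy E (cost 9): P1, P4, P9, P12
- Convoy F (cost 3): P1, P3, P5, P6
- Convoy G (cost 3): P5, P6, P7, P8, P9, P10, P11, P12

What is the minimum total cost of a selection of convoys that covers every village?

A, G together cover every village (A ∪ G = {P1, P2, P3, P4, P5, P6, P7, P8, P9, P10, P11, P12}); total cost 4 + 3 = 7.
No covering selection has total cost below 7.

7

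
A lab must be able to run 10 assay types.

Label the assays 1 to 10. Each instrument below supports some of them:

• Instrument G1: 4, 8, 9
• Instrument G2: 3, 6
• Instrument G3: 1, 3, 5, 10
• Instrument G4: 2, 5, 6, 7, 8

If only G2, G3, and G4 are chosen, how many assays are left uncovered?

2

Union of G2, G3, G4 = {1, 2, 3, 5, 6, 7, 8, 10}.
Not covered: 4, 9 — 2 assays.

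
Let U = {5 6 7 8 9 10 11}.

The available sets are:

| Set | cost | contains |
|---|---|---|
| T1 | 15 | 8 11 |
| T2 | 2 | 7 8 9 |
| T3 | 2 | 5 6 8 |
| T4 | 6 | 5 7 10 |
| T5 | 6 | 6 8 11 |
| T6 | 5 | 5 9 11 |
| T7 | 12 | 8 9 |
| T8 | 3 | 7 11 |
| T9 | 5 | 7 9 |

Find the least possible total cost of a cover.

T3, T4, T6 together cover every element (T3 ∪ T4 ∪ T6 = {5, 6, 7, 8, 9, 10, 11}); total cost 2 + 6 + 5 = 13.
No covering selection has total cost below 13.

13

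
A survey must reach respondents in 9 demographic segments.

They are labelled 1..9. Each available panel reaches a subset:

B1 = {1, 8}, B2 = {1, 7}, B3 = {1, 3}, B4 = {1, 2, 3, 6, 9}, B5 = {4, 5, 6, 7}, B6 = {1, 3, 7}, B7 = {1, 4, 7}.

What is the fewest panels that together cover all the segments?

3

B1 and B4 and B5 together: B1 ∪ B4 ∪ B5 = {1, 2, 3, 4, 5, 6, 7, 8, 9} — every segment is covered.
Only B4 contains 2, so B4 is forced; the remaining 4 segments need at least 2 more panels (each remaining panel adds at most 3) — so at least 3 panels are needed, and 3 is optimal.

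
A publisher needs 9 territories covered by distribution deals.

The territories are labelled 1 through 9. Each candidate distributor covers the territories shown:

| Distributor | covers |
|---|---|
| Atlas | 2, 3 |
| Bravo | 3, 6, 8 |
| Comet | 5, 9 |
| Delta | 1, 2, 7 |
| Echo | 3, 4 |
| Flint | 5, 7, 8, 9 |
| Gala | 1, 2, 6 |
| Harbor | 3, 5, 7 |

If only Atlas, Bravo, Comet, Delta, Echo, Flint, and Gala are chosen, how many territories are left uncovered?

0

Union of Atlas, Bravo, Comet, Delta, Echo, Flint, Gala = {1, 2, 3, 4, 5, 6, 7, 8, 9} — that's every territory, so 0 are uncovered.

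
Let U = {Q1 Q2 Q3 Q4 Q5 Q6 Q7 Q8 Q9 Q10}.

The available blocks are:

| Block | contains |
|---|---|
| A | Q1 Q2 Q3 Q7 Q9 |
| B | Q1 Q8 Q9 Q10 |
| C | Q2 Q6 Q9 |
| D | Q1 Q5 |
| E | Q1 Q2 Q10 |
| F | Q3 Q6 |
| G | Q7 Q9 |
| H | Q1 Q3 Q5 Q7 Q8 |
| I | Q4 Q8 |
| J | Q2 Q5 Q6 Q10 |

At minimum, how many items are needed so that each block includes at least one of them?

Take T = {Q1, Q4, Q6, Q7}. Each listed block contains at least one of these, so T is a hitting set of size 4.
The blocks E, F, G, I are pairwise disjoint, so any hitting set needs a separate item for each — at least 4. Hence 4 is optimal.

4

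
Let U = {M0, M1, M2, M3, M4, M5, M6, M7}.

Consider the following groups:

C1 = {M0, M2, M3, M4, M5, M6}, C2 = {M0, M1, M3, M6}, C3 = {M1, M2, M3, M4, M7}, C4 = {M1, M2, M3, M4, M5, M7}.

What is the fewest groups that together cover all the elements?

2

C1 and C4 together: C1 ∪ C4 = {M0, M1, M2, M3, M4, M5, M6, M7} — every element is covered.
No single group has all 8 elements (the largest, C1, has 6), so 2 is optimal.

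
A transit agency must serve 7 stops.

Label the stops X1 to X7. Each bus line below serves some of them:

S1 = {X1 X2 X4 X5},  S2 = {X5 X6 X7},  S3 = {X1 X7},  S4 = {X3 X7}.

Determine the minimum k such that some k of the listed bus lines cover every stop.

Take {S1, S2, S4}. Their union is {X1, X2, X3, X4, X5, X6, X7}, which is all 7 stops.
Only S1 contains X2, so S1 is forced; the remaining 3 stops need at least 2 more bus lines (each remaining bus line adds at most 2) — so at least 3 bus lines are needed, and 3 is optimal.

3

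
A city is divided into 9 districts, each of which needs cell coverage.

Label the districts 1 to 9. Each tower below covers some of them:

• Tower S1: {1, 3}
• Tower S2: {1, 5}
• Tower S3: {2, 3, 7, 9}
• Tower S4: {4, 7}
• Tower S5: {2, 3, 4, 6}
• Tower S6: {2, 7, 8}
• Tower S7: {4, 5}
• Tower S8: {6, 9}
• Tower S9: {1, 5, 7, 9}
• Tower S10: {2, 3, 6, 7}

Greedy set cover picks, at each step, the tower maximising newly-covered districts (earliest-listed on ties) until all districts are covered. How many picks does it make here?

4

Greedy: pick S3 (covers 4 new) → pick S2 (covers 2 new) → pick S5 (covers 2 new) → pick S6 (covers 1 new). Total picks: 4.
(The true minimum cover uses only 3 towers, so greedy is not optimal here.)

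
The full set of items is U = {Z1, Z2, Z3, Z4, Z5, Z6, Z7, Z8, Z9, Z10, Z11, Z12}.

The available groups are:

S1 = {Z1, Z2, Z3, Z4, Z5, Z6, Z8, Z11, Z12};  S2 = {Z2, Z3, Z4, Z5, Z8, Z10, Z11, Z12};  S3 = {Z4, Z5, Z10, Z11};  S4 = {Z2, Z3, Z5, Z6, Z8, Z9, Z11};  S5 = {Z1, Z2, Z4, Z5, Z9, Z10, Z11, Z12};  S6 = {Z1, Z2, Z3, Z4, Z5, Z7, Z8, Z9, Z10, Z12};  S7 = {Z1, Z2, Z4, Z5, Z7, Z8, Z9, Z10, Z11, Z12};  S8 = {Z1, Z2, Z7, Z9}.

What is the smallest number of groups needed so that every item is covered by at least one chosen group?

2

Take {S1, S6}. Their union is {Z1, Z2, Z3, Z4, Z5, Z6, Z7, Z8, Z9, Z10, Z11, Z12}, which is all 12 items.
No single group has all 12 items (the largest, S6, has 10), so 2 is optimal.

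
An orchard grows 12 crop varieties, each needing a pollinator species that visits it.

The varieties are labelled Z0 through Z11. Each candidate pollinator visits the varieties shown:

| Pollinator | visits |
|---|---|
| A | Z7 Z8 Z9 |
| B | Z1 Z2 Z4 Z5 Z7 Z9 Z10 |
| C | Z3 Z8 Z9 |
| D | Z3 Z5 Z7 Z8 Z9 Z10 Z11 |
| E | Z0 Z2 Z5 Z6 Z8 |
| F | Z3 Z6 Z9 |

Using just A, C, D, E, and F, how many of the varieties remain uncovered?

Union of A, C, D, E, F = {Z0, Z2, Z3, Z5, Z6, Z7, Z8, Z9, Z10, Z11}.
Not covered: Z1, Z4 — 2 varieties.

2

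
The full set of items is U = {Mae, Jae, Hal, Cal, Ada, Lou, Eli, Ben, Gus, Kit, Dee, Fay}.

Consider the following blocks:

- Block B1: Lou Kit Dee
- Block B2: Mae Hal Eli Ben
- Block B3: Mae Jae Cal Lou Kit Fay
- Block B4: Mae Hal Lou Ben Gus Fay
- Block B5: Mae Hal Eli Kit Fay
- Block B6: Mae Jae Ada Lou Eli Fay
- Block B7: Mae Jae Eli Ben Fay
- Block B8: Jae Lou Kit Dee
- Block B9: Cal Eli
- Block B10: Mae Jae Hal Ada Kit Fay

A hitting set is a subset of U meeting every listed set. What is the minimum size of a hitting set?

H = {Mae, Cal, Lou} meets every block (each contains at least one member of H), and |H| = 3.
No choice of 2 items meets every block, so 3 is the minimum.

3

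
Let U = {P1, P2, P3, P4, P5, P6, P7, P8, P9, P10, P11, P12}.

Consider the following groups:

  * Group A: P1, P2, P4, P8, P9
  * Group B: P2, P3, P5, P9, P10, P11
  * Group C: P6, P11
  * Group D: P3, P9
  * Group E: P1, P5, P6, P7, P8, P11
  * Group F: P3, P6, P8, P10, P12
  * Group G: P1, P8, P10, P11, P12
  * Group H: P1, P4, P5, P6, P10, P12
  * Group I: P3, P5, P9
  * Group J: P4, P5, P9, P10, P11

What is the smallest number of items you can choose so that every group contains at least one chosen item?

3

Take T = {P6, P9, P12}. Each listed group contains at least one of these, so T is a hitting set of size 3.
No choice of 2 items meets every group, so 3 is the minimum.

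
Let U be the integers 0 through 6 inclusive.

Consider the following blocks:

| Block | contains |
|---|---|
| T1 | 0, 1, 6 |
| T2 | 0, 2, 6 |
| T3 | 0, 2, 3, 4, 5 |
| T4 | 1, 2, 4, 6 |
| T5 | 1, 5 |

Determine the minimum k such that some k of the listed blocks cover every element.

2

Take {T3, T4}. Their union is {0, 1, 2, 3, 4, 5, 6}, which is all 7 elements.
No single block has all 7 elements (the largest, T3, has 5), so 2 is optimal.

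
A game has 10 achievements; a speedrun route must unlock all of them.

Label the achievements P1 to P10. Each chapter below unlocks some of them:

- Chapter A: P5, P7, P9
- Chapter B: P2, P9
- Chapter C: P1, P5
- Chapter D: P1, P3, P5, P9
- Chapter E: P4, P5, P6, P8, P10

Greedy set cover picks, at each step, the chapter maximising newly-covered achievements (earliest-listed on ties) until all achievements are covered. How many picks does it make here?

Greedy: pick E (covers 5 new) → pick D (covers 3 new) → pick A (covers 1 new) → pick B (covers 1 new). Total picks: 4.

4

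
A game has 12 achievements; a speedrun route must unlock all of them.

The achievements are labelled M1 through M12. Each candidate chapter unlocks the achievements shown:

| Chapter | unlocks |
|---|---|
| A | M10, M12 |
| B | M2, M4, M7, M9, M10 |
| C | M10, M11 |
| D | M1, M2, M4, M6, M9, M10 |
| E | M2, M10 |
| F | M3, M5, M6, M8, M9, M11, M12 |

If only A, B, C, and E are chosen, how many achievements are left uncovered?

Union of A, B, C, E = {M2, M4, M7, M9, M10, M11, M12}.
Not covered: M1, M3, M5, M6, M8 — 5 achievements.

5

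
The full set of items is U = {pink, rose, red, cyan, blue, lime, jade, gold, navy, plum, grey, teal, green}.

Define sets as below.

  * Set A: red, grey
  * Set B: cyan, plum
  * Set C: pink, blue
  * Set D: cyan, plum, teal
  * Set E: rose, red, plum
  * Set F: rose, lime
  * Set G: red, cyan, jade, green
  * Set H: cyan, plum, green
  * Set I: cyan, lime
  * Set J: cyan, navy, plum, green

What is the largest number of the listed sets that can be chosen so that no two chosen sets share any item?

A, C, D, F are pairwise disjoint (A={red,grey}; C={pink,blue}; D={cyan,plum,teal}; F={rose,lime}).
Every remaining set overlaps one of these, and no 5 of the listed sets are pairwise disjoint, so 4 is the maximum.

4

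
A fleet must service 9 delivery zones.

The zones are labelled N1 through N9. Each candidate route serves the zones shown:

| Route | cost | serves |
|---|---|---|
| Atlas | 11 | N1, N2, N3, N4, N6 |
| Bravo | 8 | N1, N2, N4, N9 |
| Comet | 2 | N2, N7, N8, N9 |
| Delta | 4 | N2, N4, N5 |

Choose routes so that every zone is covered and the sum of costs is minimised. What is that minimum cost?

Atlas, Comet, Delta together cover every zone (Atlas ∪ Comet ∪ Delta = {N1, N2, N3, N4, N5, N6, N7, N8, N9}); total cost 11 + 2 + 4 = 17.
No covering selection has total cost below 17.

17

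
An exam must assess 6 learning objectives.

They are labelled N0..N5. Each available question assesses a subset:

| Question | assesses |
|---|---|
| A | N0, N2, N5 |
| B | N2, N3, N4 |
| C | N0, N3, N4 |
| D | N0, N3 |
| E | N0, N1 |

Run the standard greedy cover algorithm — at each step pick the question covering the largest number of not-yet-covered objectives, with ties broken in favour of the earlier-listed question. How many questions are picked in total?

Greedy: pick A (covers 3 new) → pick B (covers 2 new) → pick E (covers 1 new). Total picks: 3.

3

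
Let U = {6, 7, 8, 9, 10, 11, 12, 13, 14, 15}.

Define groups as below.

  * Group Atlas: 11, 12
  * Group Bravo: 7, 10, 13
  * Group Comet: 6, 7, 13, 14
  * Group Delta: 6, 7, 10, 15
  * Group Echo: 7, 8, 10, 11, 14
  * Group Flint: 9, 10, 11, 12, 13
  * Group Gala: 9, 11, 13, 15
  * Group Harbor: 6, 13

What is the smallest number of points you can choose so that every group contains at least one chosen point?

Take H = {7, 11, 13}. Each listed group contains at least one of these, so H is a hitting set of size 3.
No choice of 2 points meets every group, so 3 is the minimum.

3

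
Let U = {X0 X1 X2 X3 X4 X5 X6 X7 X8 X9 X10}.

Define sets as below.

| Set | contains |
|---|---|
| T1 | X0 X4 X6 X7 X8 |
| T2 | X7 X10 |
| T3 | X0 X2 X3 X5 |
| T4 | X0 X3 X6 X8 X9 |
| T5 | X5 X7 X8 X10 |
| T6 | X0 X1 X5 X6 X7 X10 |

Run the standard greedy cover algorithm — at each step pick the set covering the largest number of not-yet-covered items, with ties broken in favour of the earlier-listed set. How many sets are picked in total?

4

Greedy: pick T6 (covers 6 new) → pick T4 (covers 3 new) → pick T1 (covers 1 new) → pick T3 (covers 1 new). Total picks: 4.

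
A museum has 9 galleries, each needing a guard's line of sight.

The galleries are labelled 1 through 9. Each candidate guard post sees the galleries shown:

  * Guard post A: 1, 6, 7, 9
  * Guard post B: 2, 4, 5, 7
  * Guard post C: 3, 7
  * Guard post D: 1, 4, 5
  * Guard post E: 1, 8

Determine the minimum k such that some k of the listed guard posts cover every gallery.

Take {A, B, C, E}. Their union is {1, 2, 3, 4, 5, 6, 7, 8, 9}, which is all 9 galleries.
Only C contains 3, so C is forced; the remaining 7 galleries need at least 3 more guard posts (each remaining guard post adds at most 3) — so at least 4 guard posts are needed, and 4 is optimal.

4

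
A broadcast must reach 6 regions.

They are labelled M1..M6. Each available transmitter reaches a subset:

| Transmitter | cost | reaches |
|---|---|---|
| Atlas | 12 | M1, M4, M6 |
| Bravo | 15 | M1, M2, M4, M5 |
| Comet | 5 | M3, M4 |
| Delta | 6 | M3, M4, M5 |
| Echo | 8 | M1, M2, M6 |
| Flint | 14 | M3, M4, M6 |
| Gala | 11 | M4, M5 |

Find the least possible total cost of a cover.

Delta, Echo together cover every region (Delta ∪ Echo = {M1, M2, M3, M4, M5, M6}); total cost 6 + 8 = 14.
No covering selection has total cost below 14.

14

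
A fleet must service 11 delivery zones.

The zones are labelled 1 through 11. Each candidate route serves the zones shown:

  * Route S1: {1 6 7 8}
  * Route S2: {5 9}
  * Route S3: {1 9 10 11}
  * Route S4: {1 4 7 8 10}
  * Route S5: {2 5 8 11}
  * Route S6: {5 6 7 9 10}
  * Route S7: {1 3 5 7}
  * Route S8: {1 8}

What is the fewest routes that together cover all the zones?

4

S4 and S5 and S6 and S7 together: S4 ∪ S5 ∪ S6 ∪ S7 = {1, 2, 3, 4, 5, 6, 7, 8, 9, 10, 11} — every zone is covered.
Only S7 contains 3, so S7 is forced; the remaining 7 zones need at least 3 more routes (each remaining route adds at most 3) — so at least 4 routes are needed, and 4 is optimal.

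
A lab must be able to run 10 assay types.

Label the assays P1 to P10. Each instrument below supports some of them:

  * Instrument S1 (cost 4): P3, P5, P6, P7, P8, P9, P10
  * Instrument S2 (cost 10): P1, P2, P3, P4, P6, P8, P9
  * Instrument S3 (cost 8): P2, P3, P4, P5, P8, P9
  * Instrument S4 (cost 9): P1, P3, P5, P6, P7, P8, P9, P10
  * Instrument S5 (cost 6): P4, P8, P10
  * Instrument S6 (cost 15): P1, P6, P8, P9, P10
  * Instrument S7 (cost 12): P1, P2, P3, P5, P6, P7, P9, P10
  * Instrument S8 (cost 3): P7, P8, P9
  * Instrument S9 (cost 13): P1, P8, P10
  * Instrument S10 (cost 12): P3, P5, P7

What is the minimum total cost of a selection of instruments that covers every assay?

S1, S2 together cover every assay (S1 ∪ S2 = {P1, P2, P3, P4, P5, P6, P7, P8, P9, P10}); total cost 4 + 10 = 14.
No covering selection has total cost below 14.

14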